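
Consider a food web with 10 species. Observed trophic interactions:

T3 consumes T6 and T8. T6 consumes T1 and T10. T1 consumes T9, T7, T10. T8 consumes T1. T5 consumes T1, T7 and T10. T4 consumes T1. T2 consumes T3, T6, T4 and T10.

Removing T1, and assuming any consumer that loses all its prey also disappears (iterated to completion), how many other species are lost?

Remove T1.
Round 1: T4 (all prey gone), T8 (all prey gone) → extinct.
No further losses. Total secondary extinctions: 2.

2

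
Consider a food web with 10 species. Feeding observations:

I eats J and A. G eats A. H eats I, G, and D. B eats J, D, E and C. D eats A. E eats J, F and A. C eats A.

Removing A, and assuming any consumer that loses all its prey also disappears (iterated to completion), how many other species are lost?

3

Remove A.
Round 1: C (all prey gone), G (all prey gone), D (all prey gone) → extinct.
No further losses. Total secondary extinctions: 3.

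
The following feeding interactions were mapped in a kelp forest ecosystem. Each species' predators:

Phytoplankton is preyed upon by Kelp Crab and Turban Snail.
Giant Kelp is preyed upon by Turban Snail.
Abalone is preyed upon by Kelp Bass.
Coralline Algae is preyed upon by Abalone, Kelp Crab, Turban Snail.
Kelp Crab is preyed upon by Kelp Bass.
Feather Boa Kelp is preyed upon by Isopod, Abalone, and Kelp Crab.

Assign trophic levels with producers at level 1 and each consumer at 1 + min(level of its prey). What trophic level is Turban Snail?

Trophic level 2

Giant Kelp is a producer → level 1.
Turban Snail eats Giant Kelp → level 2.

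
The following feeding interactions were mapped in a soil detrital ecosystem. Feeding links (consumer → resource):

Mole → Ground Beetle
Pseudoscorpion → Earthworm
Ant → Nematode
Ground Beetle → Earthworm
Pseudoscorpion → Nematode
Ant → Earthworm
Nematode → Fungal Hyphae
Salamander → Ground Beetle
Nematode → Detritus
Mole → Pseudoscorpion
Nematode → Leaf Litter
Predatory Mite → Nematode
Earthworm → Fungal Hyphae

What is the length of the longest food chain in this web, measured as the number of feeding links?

One longest chain: Fungal Hyphae → Earthworm → Ground Beetle → Salamander.
It has 4 species and 3 links.

3 links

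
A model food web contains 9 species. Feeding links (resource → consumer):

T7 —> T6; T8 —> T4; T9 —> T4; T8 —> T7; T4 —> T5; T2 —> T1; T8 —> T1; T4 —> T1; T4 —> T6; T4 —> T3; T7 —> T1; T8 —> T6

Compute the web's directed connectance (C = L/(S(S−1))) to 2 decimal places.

The web has S = 9 species and L = 12 feeding links.
C = L / (S(S−1)) = 12 / 72 = 0.1667 ≈ 0.17.

C = 0.17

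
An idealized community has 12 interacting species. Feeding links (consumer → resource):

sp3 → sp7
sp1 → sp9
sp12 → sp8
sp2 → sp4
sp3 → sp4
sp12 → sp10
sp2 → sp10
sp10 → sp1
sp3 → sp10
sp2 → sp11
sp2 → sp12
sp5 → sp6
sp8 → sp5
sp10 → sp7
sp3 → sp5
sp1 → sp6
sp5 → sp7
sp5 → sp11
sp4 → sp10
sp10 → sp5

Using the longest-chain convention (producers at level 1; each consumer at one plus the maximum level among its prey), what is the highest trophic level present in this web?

Producers (level 1): sp7, sp6, sp9, sp11.
sp6 → sp1 → sp10 → sp12 → sp2 gives sp2 level 5.
No species has a prey at level 5, so no species reaches level 6.

5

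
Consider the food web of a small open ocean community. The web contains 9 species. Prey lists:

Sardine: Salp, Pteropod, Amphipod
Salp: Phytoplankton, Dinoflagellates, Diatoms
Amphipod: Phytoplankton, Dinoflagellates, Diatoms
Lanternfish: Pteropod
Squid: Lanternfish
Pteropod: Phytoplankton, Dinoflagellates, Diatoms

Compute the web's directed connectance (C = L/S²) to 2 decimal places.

The web has S = 9 species and L = 14 feeding links.
C = L / S² = 14 / 81 = 0.1728 ≈ 0.17.

C = 0.17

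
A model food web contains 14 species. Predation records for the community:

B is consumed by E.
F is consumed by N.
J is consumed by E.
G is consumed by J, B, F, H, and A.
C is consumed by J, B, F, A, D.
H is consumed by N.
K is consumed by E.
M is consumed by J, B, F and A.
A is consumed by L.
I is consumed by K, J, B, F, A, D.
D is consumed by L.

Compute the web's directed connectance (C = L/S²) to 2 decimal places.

The web has S = 14 species and L = 27 feeding links.
C = L / S² = 27 / 196 = 0.1378 ≈ 0.14.

C = 0.14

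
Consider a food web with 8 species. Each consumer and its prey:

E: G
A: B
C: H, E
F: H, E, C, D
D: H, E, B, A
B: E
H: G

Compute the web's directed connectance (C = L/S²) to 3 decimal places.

The web has S = 8 species and L = 14 feeding links.
C = L / S² = 14 / 64 = 0.2188 ≈ 0.219.

C = 0.219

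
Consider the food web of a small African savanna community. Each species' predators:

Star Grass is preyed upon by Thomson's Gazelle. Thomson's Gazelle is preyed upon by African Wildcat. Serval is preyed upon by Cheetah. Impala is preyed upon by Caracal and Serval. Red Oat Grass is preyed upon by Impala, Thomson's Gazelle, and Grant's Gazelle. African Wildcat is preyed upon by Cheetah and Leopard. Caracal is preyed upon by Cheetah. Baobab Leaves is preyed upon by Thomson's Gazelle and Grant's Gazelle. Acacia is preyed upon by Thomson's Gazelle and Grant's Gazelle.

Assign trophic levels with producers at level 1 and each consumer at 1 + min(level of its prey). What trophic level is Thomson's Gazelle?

Star Grass is a producer → level 1.
Thomson's Gazelle eats Star Grass → level 2.

Trophic level 2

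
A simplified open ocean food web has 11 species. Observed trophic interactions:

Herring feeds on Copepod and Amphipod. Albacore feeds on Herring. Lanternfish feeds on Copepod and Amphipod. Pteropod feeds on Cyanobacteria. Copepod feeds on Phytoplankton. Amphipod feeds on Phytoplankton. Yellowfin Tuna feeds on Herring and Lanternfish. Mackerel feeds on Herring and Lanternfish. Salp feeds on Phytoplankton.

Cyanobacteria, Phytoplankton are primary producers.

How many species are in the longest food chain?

4 species

One longest chain: Phytoplankton → Copepod → Lanternfish → Yellowfin Tuna.
It has 4 species and 3 links.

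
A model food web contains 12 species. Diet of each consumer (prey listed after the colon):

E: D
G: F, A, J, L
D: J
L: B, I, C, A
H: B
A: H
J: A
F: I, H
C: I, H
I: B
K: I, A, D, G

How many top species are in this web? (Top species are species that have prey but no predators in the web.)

2

Top species (has prey, but nothing eats it): E, K.
Count: 2.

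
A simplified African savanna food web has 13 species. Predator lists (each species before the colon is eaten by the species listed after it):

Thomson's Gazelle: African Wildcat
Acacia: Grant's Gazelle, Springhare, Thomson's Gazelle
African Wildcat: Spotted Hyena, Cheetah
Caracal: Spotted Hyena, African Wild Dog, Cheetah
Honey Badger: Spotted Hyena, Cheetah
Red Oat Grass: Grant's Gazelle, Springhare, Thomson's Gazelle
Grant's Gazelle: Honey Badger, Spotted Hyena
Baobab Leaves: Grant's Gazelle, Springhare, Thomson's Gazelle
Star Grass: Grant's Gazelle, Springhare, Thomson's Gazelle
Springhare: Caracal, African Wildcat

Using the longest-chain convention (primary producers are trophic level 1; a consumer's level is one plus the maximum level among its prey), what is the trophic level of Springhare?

Star Grass is a producer → level 1.
Springhare eats Star Grass (level 1); other prey at levels: Baobab Leaves 1, Acacia 1, Red Oat Grass 1 → level 2.

Trophic level 2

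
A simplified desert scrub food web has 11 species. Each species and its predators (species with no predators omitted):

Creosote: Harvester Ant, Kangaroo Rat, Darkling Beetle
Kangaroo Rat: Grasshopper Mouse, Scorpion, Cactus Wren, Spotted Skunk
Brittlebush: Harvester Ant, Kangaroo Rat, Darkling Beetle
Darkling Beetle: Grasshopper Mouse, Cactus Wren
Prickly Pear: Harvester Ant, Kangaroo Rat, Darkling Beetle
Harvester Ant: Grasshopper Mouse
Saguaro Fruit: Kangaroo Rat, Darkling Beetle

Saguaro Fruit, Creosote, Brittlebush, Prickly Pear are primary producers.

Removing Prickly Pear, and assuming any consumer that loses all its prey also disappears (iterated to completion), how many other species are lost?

0

Remove Prickly Pear.
Every predator of it retains at least one other prey: Harvester Ant still has Creosote, Brittlebush; Kangaroo Rat still has Saguaro Fruit, Creosote, Brittlebush; Darkling Beetle still has Saguaro Fruit, Creosote, Brittlebush.
No consumer loses all prey, so no secondary extinctions occur.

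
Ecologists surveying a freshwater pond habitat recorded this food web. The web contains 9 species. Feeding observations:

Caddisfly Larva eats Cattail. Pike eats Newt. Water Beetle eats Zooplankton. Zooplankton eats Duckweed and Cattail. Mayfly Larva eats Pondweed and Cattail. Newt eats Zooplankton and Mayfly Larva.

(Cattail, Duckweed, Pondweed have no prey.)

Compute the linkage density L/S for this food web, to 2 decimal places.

L/S = 1.00

There are L = 9 links among S = 9 species.
L/S = 9/9 = 1.0000 ≈ 1.00.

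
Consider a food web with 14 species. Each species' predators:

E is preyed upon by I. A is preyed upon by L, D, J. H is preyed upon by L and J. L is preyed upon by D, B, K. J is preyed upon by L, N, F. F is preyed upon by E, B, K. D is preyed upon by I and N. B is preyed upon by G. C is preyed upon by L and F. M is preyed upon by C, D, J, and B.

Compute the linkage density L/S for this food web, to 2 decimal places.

There are L = 24 links among S = 14 species.
L/S = 24/14 = 1.7143 ≈ 1.71.

L/S = 1.71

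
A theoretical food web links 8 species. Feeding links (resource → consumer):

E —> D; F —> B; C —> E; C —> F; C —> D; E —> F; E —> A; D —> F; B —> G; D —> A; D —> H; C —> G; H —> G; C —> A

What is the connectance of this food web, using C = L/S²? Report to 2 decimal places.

C = 0.22

The web has S = 8 species and L = 14 feeding links.
C = L / S² = 14 / 64 = 0.2188 ≈ 0.22.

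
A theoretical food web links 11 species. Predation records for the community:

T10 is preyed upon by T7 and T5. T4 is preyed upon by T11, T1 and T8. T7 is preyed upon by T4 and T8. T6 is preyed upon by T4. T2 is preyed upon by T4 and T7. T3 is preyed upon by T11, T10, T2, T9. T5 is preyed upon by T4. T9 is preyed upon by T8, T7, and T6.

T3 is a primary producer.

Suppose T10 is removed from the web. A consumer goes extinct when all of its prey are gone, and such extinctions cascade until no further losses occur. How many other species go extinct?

1

Remove T10.
Round 1: T5 (all prey gone) → extinct.
No further losses. Total secondary extinctions: 1.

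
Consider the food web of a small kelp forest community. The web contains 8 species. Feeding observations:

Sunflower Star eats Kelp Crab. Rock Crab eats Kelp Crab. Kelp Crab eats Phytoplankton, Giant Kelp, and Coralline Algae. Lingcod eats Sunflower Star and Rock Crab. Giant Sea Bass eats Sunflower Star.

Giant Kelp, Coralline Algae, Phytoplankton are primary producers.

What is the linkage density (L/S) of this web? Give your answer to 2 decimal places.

L/S = 1.00

There are L = 8 links among S = 8 species.
L/S = 8/8 = 1.0000 ≈ 1.00.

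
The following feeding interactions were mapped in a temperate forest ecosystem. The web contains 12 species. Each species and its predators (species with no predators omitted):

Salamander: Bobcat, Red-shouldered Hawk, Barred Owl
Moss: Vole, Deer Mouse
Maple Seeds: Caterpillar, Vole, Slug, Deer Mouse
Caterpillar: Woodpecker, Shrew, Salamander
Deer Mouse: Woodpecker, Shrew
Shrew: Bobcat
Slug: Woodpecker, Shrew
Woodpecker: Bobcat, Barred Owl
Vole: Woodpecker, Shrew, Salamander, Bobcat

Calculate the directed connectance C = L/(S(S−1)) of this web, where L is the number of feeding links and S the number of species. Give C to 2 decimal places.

The web has S = 12 species and L = 23 feeding links.
C = L / (S(S−1)) = 23 / 132 = 0.1742 ≈ 0.17.

C = 0.17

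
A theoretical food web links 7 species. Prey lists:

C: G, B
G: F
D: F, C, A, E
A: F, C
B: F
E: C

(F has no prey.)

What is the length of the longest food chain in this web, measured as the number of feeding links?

One longest chain: F → G → C → A → D.
It has 5 species and 4 links.

4 links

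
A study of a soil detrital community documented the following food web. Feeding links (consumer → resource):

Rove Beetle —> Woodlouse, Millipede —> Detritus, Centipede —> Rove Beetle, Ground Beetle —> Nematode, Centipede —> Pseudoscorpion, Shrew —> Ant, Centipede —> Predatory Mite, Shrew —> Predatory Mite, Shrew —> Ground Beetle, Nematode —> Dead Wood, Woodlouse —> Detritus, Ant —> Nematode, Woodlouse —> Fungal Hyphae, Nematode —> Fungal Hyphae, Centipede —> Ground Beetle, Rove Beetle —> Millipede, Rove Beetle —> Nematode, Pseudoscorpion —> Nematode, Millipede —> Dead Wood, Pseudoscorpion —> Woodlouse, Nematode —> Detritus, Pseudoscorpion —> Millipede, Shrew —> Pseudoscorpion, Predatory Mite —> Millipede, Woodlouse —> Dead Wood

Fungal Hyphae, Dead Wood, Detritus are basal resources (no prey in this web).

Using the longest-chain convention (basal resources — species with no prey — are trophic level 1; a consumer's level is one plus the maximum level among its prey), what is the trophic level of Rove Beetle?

Dead Wood has no prey (basal) → level 1.
Millipede eats Dead Wood (level 1); other prey at levels: Detritus 1 → level 2.
Rove Beetle eats Millipede (level 2); other prey at levels: Nematode 2, Woodlouse 2 → level 3.

Trophic level 3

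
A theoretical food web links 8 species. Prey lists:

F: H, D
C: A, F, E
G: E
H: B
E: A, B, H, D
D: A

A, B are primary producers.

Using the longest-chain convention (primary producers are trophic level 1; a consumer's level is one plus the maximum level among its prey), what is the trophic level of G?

B is a producer → level 1.
H eats B → level 2.
E eats H (level 2); other prey at levels: A 1, B 1, D 2 → level 3.
G eats E → level 4.

Trophic level 4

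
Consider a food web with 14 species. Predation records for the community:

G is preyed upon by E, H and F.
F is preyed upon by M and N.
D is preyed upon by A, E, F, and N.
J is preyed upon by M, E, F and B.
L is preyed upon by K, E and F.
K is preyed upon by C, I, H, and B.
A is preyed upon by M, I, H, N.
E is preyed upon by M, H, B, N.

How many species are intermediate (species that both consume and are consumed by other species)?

Intermediate species (has both prey and predators): A, K, F, E.
Count: 4.

4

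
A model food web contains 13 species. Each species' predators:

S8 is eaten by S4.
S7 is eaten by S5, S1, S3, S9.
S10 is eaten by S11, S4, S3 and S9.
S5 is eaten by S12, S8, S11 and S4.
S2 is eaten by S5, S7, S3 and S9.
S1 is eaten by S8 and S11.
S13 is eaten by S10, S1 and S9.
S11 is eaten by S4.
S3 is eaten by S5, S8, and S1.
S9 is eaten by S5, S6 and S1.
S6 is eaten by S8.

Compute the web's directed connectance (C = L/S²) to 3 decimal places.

The web has S = 13 species and L = 30 feeding links.
C = L / S² = 30 / 169 = 0.1775 ≈ 0.178.

C = 0.178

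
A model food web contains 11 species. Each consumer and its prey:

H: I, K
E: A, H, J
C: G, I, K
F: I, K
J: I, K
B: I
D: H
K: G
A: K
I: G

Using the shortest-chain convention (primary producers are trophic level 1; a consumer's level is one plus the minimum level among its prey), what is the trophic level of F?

G is a producer → level 1.
I eats G → level 2.
F eats I → level 3.
No prey of F is below level 2, so 3 is the minimum.

Trophic level 3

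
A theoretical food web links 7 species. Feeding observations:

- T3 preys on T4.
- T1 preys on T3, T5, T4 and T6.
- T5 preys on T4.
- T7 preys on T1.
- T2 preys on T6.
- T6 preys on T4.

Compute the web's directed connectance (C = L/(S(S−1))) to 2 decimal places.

C = 0.21

The web has S = 7 species and L = 9 feeding links.
C = L / (S(S−1)) = 9 / 42 = 0.2143 ≈ 0.21.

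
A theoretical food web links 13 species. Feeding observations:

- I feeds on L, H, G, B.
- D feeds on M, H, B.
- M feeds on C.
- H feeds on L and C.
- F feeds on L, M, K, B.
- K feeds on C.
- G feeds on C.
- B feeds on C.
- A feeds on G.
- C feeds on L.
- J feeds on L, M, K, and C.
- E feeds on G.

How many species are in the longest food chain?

One longest chain: L → C → M → D.
It has 4 species and 3 links.

4 species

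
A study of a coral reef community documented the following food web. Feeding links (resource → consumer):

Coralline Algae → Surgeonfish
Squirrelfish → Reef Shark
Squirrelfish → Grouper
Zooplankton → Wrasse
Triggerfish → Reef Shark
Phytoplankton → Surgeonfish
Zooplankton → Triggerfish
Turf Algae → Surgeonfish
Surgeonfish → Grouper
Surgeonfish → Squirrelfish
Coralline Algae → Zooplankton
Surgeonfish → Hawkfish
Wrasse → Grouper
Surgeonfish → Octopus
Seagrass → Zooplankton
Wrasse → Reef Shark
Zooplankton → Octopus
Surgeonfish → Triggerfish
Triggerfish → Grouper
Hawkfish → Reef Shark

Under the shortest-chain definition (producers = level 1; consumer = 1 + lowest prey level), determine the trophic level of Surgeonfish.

Turf Algae is a producer → level 1.
Surgeonfish eats Turf Algae → level 2.

Trophic level 2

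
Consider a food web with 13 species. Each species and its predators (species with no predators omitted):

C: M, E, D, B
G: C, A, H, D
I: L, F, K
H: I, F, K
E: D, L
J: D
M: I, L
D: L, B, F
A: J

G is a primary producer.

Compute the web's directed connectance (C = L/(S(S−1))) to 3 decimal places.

C = 0.147

The web has S = 13 species and L = 23 feeding links.
C = L / (S(S−1)) = 23 / 156 = 0.1474 ≈ 0.147.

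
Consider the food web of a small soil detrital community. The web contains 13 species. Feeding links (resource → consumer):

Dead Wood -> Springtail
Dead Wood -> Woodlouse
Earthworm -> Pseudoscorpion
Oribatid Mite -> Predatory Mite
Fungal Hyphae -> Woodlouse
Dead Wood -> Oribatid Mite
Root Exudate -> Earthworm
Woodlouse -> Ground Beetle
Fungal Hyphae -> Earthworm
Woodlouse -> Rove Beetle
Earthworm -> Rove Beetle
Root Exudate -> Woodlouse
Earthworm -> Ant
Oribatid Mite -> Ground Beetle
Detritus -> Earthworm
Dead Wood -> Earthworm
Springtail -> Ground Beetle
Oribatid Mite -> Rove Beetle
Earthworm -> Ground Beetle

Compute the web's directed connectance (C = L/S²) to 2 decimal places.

C = 0.11

The web has S = 13 species and L = 19 feeding links.
C = L / S² = 19 / 169 = 0.1124 ≈ 0.11.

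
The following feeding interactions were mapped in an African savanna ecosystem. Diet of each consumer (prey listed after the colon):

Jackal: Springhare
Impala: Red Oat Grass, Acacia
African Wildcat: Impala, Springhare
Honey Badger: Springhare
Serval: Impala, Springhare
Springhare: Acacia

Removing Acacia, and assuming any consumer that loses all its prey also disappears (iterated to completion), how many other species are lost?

3

Remove Acacia.
Round 1: Springhare (all prey gone) → extinct.
Round 2: Honey Badger (all prey gone), Jackal (all prey gone) → extinct.
No further losses. Total secondary extinctions: 3.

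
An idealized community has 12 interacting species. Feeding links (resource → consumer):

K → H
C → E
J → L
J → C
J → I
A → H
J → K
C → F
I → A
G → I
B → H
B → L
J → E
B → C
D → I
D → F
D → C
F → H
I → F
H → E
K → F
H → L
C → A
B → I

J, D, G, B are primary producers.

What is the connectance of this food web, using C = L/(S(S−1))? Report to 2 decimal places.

C = 0.18

The web has S = 12 species and L = 24 feeding links.
C = L / (S(S−1)) = 24 / 132 = 0.1818 ≈ 0.18.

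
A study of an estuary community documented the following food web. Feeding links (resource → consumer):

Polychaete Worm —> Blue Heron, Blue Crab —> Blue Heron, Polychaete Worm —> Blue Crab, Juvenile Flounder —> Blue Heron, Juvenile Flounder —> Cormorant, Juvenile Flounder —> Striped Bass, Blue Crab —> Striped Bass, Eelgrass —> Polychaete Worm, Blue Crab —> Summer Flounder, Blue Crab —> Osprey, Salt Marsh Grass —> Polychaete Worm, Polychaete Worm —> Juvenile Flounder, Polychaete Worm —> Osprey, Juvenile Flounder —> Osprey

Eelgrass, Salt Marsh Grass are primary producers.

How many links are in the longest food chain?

3 links

One longest chain: Eelgrass → Polychaete Worm → Blue Crab → Osprey.
It has 4 species and 3 links.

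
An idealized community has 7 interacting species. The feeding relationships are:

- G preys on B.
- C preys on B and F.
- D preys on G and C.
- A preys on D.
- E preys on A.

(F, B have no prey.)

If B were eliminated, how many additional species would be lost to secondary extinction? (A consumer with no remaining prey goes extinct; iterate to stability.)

1

Remove B.
Round 1: G (all prey gone) → extinct.
No further losses. Total secondary extinctions: 1.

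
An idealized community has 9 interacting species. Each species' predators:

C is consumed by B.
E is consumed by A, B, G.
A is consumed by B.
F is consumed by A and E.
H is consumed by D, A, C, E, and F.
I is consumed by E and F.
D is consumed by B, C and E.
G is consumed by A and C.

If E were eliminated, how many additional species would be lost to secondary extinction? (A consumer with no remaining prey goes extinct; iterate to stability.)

Remove E.
Round 1: G (all prey gone) → extinct.
No further losses. Total secondary extinctions: 1.

1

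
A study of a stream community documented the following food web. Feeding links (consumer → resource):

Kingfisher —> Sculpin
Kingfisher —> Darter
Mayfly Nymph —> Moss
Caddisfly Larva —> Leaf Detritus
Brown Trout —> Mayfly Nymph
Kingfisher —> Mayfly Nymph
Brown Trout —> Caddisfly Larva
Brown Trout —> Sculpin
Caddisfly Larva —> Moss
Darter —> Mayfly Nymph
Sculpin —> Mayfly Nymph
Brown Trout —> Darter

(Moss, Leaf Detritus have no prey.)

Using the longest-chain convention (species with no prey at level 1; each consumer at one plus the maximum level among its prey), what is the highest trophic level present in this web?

4

Basal resources (level 1): Moss, Leaf Detritus.
Moss → Mayfly Nymph → Sculpin → Kingfisher gives Kingfisher level 4.
No species has a prey at level 4, so no species reaches level 5.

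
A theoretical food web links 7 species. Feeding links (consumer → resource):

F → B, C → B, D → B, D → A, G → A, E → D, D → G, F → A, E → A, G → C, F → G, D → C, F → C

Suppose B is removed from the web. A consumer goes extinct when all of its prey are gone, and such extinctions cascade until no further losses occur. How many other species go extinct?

Remove B.
Round 1: C (all prey gone) → extinct.
No further losses. Total secondary extinctions: 1.

1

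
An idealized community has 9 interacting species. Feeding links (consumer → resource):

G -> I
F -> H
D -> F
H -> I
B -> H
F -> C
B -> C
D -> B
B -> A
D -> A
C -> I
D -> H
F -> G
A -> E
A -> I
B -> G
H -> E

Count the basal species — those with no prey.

Basal species (no prey listed): I, E.
Count: 2.

2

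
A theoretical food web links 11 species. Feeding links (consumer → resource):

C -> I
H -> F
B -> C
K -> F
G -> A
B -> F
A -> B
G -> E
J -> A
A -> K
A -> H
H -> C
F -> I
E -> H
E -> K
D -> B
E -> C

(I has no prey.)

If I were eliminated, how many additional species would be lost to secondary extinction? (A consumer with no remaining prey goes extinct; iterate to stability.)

10

Remove I.
Round 1: F (all prey gone), C (all prey gone) → extinct.
Round 2: K (all prey gone), B (all prey gone), H (all prey gone) → extinct.
Round 3: D (all prey gone), E (all prey gone), A (all prey gone) → extinct.
Round 4: G (all prey gone), J (all prey gone) → extinct.
No further losses. Total secondary extinctions: 10.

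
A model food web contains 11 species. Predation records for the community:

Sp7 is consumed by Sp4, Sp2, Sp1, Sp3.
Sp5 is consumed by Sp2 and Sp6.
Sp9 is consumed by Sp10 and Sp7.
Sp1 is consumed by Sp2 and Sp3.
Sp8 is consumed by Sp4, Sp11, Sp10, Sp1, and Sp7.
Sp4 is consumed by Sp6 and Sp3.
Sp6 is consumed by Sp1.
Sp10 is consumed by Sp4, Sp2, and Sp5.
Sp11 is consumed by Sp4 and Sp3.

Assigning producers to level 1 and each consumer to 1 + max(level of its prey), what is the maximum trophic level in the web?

Producers (level 1): Sp8, Sp9.
Sp8 → Sp10 → Sp5 → Sp6 → Sp1 → Sp3 gives Sp3 level 6.
No species has a prey at level 6, so no species reaches level 7.

6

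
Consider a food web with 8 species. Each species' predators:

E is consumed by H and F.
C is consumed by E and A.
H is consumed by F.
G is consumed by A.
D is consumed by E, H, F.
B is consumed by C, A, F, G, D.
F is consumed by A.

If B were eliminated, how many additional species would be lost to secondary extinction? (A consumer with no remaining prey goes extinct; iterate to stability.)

Remove B.
Round 1: G (all prey gone), D (all prey gone), C (all prey gone) → extinct.
Round 2: E (all prey gone) → extinct.
Round 3: H (all prey gone) → extinct.
Round 4: F (all prey gone) → extinct.
Round 5: A (all prey gone) → extinct.
No further losses. Total secondary extinctions: 7.

7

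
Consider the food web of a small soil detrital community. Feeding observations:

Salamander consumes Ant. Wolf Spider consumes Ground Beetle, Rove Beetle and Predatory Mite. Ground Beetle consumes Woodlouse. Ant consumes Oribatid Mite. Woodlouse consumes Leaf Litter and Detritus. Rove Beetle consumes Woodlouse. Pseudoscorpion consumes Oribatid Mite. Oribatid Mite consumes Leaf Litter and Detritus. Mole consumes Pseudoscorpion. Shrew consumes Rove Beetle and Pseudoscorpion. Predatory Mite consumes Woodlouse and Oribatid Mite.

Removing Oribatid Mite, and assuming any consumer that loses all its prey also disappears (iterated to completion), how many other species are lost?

4

Remove Oribatid Mite.
Round 1: Pseudoscorpion (all prey gone), Ant (all prey gone) → extinct.
Round 2: Salamander (all prey gone), Mole (all prey gone) → extinct.
No further losses. Total secondary extinctions: 4.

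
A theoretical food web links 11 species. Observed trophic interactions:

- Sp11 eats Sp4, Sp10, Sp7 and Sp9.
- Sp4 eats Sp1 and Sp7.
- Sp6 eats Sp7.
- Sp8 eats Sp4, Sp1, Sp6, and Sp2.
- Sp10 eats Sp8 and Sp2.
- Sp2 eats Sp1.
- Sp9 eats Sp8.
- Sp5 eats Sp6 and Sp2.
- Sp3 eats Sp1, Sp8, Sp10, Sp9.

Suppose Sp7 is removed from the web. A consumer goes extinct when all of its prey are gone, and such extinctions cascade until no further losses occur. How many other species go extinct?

1

Remove Sp7.
Round 1: Sp6 (all prey gone) → extinct.
No further losses. Total secondary extinctions: 1.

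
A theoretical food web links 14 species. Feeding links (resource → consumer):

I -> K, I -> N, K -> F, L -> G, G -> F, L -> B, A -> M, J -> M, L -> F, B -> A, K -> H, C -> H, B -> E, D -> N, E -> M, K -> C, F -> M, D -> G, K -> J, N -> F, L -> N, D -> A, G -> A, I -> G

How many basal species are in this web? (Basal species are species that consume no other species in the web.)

Basal species (no prey listed): L, I, D.
Count: 3.

3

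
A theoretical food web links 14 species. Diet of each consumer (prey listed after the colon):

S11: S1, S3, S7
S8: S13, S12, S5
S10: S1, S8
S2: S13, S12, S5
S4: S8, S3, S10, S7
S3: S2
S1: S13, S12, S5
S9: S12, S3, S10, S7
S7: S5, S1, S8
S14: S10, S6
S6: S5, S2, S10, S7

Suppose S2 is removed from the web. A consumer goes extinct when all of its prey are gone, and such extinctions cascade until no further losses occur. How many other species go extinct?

1

Remove S2.
Round 1: S3 (all prey gone) → extinct.
No further losses. Total secondary extinctions: 1.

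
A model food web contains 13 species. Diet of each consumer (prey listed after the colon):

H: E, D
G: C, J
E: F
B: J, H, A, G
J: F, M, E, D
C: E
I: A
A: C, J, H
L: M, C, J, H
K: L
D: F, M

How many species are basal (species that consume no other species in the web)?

2

Basal species (no prey listed): F, M.
Count: 2.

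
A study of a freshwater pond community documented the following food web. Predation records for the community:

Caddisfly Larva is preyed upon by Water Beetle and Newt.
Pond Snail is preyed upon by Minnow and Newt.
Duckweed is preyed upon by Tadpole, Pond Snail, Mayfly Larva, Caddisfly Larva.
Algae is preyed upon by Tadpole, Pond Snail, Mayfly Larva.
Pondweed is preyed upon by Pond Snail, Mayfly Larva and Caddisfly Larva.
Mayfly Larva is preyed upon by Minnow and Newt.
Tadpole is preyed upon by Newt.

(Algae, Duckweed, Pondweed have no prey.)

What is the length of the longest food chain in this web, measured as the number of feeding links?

One longest chain: Duckweed → Caddisfly Larva → Water Beetle.
It has 3 species and 2 links.

2 links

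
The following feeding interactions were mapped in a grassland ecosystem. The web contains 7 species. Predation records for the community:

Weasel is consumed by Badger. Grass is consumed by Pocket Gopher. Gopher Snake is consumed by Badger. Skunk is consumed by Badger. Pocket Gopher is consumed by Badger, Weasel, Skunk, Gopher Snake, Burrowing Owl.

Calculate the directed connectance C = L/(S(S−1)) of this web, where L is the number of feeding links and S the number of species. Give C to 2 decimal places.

The web has S = 7 species and L = 9 feeding links.
C = L / (S(S−1)) = 9 / 42 = 0.2143 ≈ 0.21.

C = 0.21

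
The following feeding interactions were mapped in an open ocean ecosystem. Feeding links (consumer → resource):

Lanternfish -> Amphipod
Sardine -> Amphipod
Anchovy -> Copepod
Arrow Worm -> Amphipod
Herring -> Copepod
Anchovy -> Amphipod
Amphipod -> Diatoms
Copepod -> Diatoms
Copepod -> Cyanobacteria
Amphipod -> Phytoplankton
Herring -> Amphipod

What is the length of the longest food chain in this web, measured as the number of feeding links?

2 links

One longest chain: Phytoplankton → Amphipod → Sardine.
It has 3 species and 2 links.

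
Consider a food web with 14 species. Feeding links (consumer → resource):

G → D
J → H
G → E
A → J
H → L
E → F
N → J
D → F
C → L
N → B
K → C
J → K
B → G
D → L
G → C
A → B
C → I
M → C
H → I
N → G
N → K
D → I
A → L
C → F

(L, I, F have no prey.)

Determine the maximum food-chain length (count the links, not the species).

One longest chain: L → D → G → B → A.
It has 5 species and 4 links.

4 links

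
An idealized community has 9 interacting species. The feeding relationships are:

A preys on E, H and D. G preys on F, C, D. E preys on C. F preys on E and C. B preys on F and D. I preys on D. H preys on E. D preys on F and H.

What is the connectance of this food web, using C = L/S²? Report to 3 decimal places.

C = 0.185

The web has S = 9 species and L = 15 feeding links.
C = L / S² = 15 / 81 = 0.1852 ≈ 0.185.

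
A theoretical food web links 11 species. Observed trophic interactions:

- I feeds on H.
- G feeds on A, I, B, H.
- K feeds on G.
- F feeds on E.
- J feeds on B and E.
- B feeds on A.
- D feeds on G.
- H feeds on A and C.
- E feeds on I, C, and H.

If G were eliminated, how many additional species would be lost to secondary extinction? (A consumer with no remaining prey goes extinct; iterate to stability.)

2

Remove G.
Round 1: D (all prey gone), K (all prey gone) → extinct.
No further losses. Total secondary extinctions: 2.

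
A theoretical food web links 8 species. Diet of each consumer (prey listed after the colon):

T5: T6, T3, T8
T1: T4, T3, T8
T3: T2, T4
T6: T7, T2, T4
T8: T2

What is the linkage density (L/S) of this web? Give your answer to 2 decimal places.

There are L = 12 links among S = 8 species.
L/S = 12/8 = 1.5000 ≈ 1.50.

L/S = 1.50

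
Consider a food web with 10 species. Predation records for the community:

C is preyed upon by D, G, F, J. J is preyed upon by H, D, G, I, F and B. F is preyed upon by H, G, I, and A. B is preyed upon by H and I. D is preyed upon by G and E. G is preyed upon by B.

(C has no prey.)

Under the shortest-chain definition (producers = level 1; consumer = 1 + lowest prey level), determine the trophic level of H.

Trophic level 3

C is a producer → level 1.
J eats C → level 2.
H eats J → level 3.
No prey of H is below level 2, so 3 is the minimum.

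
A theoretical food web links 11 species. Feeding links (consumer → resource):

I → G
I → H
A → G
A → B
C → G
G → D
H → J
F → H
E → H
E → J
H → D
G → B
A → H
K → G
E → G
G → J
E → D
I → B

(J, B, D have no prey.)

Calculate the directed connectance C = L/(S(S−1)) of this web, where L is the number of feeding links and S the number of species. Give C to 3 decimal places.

C = 0.164

The web has S = 11 species and L = 18 feeding links.
C = L / (S(S−1)) = 18 / 110 = 0.1636 ≈ 0.164.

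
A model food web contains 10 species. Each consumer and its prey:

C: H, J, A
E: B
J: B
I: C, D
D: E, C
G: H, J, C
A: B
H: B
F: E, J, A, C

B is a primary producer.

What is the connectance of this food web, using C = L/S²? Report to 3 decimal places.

C = 0.180

The web has S = 10 species and L = 18 feeding links.
C = L / S² = 18 / 100 = 0.1800 ≈ 0.180.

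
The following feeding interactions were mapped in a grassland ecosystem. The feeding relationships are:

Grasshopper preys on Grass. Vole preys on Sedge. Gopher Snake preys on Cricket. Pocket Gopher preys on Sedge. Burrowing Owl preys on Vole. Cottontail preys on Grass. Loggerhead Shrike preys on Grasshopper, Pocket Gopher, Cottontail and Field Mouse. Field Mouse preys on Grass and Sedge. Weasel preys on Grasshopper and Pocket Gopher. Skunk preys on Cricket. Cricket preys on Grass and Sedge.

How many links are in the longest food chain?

One longest chain: Grass → Grasshopper → Weasel.
It has 3 species and 2 links.

2 links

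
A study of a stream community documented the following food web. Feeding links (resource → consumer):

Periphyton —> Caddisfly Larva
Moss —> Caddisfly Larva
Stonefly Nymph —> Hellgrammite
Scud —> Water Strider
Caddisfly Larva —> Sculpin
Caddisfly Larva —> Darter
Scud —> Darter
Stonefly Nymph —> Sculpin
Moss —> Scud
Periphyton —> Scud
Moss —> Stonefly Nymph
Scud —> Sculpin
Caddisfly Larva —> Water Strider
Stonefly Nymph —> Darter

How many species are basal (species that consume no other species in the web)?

Basal species (no prey listed): Periphyton, Moss.
Count: 2.

2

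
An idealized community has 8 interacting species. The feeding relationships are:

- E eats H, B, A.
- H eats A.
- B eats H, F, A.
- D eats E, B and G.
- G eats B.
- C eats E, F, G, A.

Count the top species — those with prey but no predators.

Top species (has prey, but nothing eats it): D, C.
Count: 2.

2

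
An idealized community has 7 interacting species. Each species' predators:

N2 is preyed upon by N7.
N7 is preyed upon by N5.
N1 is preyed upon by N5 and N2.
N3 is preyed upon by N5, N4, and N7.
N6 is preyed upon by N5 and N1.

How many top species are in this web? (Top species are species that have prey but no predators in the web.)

Top species (has prey, but nothing eats it): N4, N5.
Count: 2.

2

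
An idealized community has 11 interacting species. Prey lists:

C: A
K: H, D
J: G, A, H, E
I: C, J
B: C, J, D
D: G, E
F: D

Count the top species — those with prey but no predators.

4

Top species (has prey, but nothing eats it): B, F, K, I.
Count: 4.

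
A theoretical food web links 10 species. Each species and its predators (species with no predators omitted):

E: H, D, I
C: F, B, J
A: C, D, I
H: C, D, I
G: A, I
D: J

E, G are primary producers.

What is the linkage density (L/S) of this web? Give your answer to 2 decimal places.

L/S = 1.50

There are L = 15 links among S = 10 species.
L/S = 15/10 = 1.5000 ≈ 1.50.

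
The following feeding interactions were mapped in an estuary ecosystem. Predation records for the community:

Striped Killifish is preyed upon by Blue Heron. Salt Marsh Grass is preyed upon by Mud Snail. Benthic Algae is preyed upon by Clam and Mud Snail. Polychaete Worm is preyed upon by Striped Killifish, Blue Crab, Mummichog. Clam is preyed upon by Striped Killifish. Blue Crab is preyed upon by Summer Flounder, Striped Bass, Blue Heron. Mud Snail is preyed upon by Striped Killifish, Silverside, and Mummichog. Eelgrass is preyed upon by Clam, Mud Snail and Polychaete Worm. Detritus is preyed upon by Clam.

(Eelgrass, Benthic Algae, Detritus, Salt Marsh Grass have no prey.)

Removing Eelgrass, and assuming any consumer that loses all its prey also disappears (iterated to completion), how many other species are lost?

Remove Eelgrass.
Round 1: Polychaete Worm (all prey gone) → extinct.
Round 2: Blue Crab (all prey gone) → extinct.
Round 3: Summer Flounder (all prey gone), Striped Bass (all prey gone) → extinct.
No further losses. Total secondary extinctions: 4.

4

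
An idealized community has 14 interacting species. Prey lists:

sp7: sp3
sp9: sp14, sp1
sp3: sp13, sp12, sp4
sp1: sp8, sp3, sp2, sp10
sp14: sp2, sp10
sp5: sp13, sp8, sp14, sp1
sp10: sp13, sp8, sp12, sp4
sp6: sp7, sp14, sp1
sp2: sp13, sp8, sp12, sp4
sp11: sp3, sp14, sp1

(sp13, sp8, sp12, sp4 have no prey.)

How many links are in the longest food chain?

3 links

One longest chain: sp13 → sp2 → sp14 → sp5.
It has 4 species and 3 links.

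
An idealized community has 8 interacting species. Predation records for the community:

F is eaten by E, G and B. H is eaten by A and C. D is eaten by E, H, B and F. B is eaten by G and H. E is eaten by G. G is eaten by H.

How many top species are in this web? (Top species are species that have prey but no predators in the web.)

2

Top species (has prey, but nothing eats it): C, A.
Count: 2.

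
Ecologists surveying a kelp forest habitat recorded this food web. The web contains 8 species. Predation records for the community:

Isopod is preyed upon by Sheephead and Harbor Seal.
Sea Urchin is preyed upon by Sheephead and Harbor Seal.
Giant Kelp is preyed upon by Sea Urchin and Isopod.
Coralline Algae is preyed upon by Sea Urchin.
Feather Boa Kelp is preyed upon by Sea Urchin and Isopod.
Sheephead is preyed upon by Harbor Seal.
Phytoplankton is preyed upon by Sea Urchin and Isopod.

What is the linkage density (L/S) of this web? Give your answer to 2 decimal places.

L/S = 1.50

There are L = 12 links among S = 8 species.
L/S = 12/8 = 1.5000 ≈ 1.50.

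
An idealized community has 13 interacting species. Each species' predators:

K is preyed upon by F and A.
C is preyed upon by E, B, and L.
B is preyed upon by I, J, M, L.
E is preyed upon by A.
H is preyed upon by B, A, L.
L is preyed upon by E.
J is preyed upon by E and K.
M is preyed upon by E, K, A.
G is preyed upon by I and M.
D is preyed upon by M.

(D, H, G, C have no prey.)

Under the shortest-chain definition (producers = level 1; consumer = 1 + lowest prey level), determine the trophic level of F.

Trophic level 4

D is a producer → level 1.
M eats D → level 2.
K eats M → level 3.
F eats K → level 4.
No prey of F is below level 3, so 4 is the minimum.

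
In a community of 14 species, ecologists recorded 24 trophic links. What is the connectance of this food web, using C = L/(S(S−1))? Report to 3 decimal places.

The web has S = 14 species and L = 24 feeding links.
C = L / (S(S−1)) = 24 / 182 = 0.1319 ≈ 0.132.

C = 0.132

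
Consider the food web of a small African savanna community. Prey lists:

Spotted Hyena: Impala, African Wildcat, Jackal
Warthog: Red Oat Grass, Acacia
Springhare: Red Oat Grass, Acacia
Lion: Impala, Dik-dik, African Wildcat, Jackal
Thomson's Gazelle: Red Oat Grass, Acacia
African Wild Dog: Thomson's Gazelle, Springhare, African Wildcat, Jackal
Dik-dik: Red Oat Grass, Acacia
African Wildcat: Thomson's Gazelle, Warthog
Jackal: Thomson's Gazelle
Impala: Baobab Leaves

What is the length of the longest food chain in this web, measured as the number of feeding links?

One longest chain: Red Oat Grass → Thomson's Gazelle → African Wildcat → Spotted Hyena.
It has 4 species and 3 links.

3 links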